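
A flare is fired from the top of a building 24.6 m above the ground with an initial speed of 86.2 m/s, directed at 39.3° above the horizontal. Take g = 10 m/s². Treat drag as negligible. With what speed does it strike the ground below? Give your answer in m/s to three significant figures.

Components: vₓ = 86.20 cos 39.3° = 66.71 m/s, v_y0 = 86.20 sin 39.3° = 54.60 m/s.
With up positive and y = 0 at the ground: y(t) = 24.6 + (54.60) t − 5.000 t². Setting y = 0 and taking the positive root: t = [54.60 + √(54.60² + 2·10.0·24.6)] / 10.0 = (54.60 + 58.93) / 10.0 = 11.35 s.
Vertical velocity at impact: v_y = v_y0 − g t = 54.60 − 10.0 × 11.35 = −58.93 m/s.
Speed: |v| = √(vₓ² + v_y²) = √(66.71² + 58.93²) = 89.01 m/s.

89.0 m/s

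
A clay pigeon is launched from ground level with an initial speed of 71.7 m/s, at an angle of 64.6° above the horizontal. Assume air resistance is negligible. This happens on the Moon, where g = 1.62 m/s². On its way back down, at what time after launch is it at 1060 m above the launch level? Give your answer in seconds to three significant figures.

57.0 s

Components: vₓ = 71.70 cos 64.6° = 30.75 m/s, v_y0 = 71.70 sin 64.6° = 64.77 m/s.
Set y = v_y0 t − ½ g t² = 1060: 0.8100 t² − 64.77 t + 1060 = 0.
t = [64.77 ± √(64.77² − 2·1.62·1060)] / 1.62 = (64.77 ± 27.58) / 1.62, so t = 22.96 s or t = 57.01 s.
The descending-branch root is 57.01 s.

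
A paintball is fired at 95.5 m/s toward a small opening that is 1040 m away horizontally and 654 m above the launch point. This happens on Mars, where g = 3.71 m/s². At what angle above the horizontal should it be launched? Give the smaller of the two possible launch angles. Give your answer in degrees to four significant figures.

47.55°

Trajectory: y = x tanθ − g x² (1 + tan²θ)/(2v₀²). With x = 1040, y = 654, v₀ = 95.5, g = 3.71:
220.0 tan²θ − 1040 tanθ + (874.0) = 0.
tanθ = [1040 ± √(1040² − 4 × 220.0 × (874.0))] / (2 × 220.0) = (1040 ± 559.0) / 440.0, giving tanθ = 1.093 or 3.634.
θ = 47.55° or 74.62°; the smaller is 47.55°.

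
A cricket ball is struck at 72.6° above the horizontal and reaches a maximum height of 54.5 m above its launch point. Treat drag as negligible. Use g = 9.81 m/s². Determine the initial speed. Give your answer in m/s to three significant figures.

At the peak v_y = 0, so v_y0 = √(2gH) = √(2 × 9.81 × 54.5) = 32.70 m/s.
v_y0 = v₀ sin θ ⇒ v₀ = 32.70 / sin 72.6° = 34.27 m/s.

34.3 m/s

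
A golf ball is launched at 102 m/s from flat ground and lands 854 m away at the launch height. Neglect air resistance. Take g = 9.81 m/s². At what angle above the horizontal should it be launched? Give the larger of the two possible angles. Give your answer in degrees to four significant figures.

R = v₀² sin 2θ / g gives sin 2θ = gR/v₀² = 9.81·854/102² = 0.8052.
2θ = 53.63° or 180° − 53.63° = 126.4°, so θ = 26.82° or 63.18°.
The larger angle is 63.18°.

63.18°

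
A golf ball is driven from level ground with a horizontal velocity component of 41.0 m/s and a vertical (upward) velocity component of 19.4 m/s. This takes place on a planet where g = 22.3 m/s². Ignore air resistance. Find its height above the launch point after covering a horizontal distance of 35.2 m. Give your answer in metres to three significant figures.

8.44 m

x = vₓ t ⇒ t = 35.2/41.00 = 0.8585 s.
Height: y = v_y0 t − ½ g t² = 19.40 × 0.8585 − 11.15 × 0.8585² = 16.66 − 8.218 = 8.437 m.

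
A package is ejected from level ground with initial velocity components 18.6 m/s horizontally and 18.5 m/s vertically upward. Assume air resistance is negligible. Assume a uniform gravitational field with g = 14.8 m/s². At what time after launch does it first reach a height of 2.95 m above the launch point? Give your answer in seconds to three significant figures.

Require v_y0 t − ½ g t² = 2.95, i.e. 7.400 t² − 18.50 t + 2.95 = 0.
Quadratic formula: t = (18.50 ± √254.93) / 14.8 = (18.50 ± 15.97) / 14.8 → t = 0.1712 s or 2.329 s.
The first (ascending) time is 0.1712 s.

0.171 s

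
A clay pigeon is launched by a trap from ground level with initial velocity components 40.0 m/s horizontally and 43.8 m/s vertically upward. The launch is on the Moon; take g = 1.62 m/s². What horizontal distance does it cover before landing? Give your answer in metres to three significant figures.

2160 m

Flight time T = 2 v_y0 / g = 54.07 s.
Horizontal distance R = vₓ T = 40.00 × 54.07 = 2163 m.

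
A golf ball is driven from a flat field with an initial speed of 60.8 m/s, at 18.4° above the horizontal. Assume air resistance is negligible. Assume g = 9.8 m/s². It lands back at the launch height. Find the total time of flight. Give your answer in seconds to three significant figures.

Horizontal component vₓ = 60.80 cos 18.4° = 57.69 m/s; vertical v_y0 = 60.80 sin 18.4° = 19.19 m/s.
Landing at launch height ⇒ T = 2 v_y0 / g = 2 × 19.19 / 9.80 = 3.917 s.

3.92 s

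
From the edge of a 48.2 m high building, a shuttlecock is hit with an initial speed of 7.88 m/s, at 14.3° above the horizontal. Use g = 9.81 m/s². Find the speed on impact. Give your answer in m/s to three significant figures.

31.7 m/s

vₓ = 7.880 cos 14.3° = 7.636 m/s; v_y0 = 7.880 sin 14.3° = 1.946 m/s.
With up positive and y = 0 at the ground: y(t) = 48.2 + (1.946) t − 4.905 t². Setting y = 0 and taking the positive root: t = [1.946 + √(1.946² + 2·9.81·48.2)] / 9.81 = (1.946 + 30.81) / 9.81 = 3.339 s.
Vertical velocity at impact: v_y = v_y0 − g t = 1.946 − 9.81 × 3.339 = −30.81 m/s.
Speed: |v| = √(vₓ² + v_y²) = √(7.636² + 30.81²) = 31.75 m/s.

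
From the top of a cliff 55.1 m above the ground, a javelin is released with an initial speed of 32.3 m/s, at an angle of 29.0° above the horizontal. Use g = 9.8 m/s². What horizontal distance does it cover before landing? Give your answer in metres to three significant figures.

150 m

Horizontal component vₓ = 32.30 cos 29.0° = 28.25 m/s; vertical v_y0 = 32.30 sin 29.0° = 15.66 m/s.
Vertical motion (up positive, ground at y = 0): 4.900 t² − (15.66) t − 55.1 = 0, so t = (15.66 + √(15.66² + 2·9.80·55.1)) / 9.80 = (15.66 + 36.40) / 9.80 = 5.312 s.
Horizontal distance: R = vₓ t = 28.25 × 5.312 = 150.1 m.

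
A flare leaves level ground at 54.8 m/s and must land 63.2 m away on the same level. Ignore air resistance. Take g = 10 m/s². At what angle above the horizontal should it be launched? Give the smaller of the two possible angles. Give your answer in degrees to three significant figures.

6.07°

R = v₀² sin 2θ / g gives sin 2θ = gR/v₀² = 10.0·63.2/54.8² = 0.2105.
2θ = 12.15° or 180° − 12.15° = 167.9°, so θ = 6.074° or 83.93°.
The smaller angle is 6.074°.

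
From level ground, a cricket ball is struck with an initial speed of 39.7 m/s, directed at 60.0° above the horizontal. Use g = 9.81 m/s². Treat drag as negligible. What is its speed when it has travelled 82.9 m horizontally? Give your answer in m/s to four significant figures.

Horizontal component vₓ = 39.70 cos 60.0° = 19.85 m/s; vertical v_y0 = 39.70 sin 60.0° = 34.38 m/s.
Time to reach x = 82.9 m: t = x/vₓ = 82.9/19.85 = 4.176 s.
Vertical velocity there: v_y = v_y0 − g t = 34.38 − 9.81 × 4.176 = −6.589 m/s.
Speed: √(vₓ² + v_y²) = √(19.85² + 6.589²) = 20.91 m/s.

20.91 m/s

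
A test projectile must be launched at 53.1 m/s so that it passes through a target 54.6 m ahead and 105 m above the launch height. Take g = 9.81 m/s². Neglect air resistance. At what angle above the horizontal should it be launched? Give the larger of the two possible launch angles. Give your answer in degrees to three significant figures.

Trajectory: y = x tanθ − g x² (1 + tan²θ)/(2v₀²). With x = 54.6, y = 105, v₀ = 53.1, g = 9.81:
5.186 tan²θ − 54.6 tanθ + (110.2) = 0.
tanθ = [54.6 ± √(54.6² − 4 × 5.186 × (110.2))] / (2 × 5.186) = (54.6 ± 26.37) / 10.37, giving tanθ = 2.722 or 7.807.
θ = 69.83° or 82.70°; the larger is 82.70°.

82.7°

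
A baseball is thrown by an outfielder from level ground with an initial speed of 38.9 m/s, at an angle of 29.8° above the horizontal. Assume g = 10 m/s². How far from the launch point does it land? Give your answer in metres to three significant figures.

Horizontal component vₓ = 38.90 cos 29.8° = 33.76 m/s; vertical v_y0 = 38.90 sin 29.8° = 19.33 m/s.
Flight time T = 2 v_y0 / g = 3.866 s.
Range: R = vₓ T = 33.76 × 3.866 = 130.5 m.

131 m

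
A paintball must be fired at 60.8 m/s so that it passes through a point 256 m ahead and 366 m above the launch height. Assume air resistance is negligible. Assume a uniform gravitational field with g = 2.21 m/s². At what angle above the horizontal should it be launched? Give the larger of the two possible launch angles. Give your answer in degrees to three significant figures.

Trajectory: y = x tanθ − g x² (1 + tan²θ)/(2v₀²). With x = 256, y = 366, v₀ = 60.8, g = 2.21:
19.59 tan²θ − 256 tanθ + (385.6) = 0.
tanθ = [256 ± √(256² − 4 × 19.59 × (385.6))] / (2 × 19.59) = (256 ± 187.9) / 39.18, giving tanθ = 1.737 or 11.33.
θ = 60.07° or 84.96°; the larger is 84.96°.

85.0°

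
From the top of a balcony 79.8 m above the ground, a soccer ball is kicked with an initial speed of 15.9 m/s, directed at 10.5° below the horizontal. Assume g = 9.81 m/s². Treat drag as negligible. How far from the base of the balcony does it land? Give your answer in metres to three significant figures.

58.6 m

Components: vₓ = 15.90 cos 10.5° = 15.63 m/s, v_y0 = −2.898 m/s (downward).
Vertical motion (up positive, ground at y = 0): 4.905 t² − (−2.898) t − 79.8 = 0, so t = (−2.898 + √(2.898² + 2·9.81·79.8)) / 9.81 = (−2.898 + 39.67) / 9.81 = 3.749 s.
Horizontal distance: R = vₓ t = 15.63 × 3.749 = 58.61 m.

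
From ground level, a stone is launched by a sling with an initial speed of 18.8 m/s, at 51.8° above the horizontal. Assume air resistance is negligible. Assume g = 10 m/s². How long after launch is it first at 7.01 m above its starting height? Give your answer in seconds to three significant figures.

Resolve: vₓ = 18.80 cos 51.8° = 11.63 m/s and v_y0 = 18.80 sin 51.8° = 14.77 m/s.
Height y(t) = 14.77 t − 5.000 t² = 7.01 gives 5.000 t² − 14.77 t + 7.01 = 0.
t = [14.77 ± √(14.77² − 2·10.0·7.01)] / 10.0 = (14.77 ± 8.836) / 10.0, so t = 0.5938 s or t = 2.361 s.
The first (ascending) time is 0.5938 s.

0.594 s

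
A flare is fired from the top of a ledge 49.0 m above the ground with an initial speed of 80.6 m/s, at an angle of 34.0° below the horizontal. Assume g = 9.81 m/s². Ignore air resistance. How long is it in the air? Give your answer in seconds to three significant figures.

0.982 s

Resolve: vₓ = 80.60 cos 34.0° = 66.82 m/s and v_y0 = −45.07 m/s (downward).
Vertical motion (up positive, ground at y = 0): 4.905 t² − (−45.07) t − 49.0 = 0, so t = (−45.07 + √(45.07² + 2·9.81·49.0)) / 9.81 = (−45.07 + 54.71) / 9.81 = 0.9822 s.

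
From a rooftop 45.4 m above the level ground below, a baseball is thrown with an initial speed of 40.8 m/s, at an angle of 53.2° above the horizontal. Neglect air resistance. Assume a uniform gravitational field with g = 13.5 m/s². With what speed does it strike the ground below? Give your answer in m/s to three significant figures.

53.8 m/s

Components: vₓ = 40.80 cos 53.2° = 24.44 m/s, v_y0 = 40.80 sin 53.2° = 32.67 m/s.
With up positive and y = 0 at the ground: y(t) = 45.4 + (32.67) t − 6.750 t². Setting y = 0 and taking the positive root: t = [32.67 + √(32.67² + 2·13.5·45.4)] / 13.5 = (32.67 + 47.89) / 13.5 = 5.967 s.
Vertical velocity at impact: v_y = v_y0 − g t = 32.67 − 13.5 × 5.967 = −47.89 m/s.
Speed: |v| = √(vₓ² + v_y²) = √(24.44² + 47.89²) = 53.76 m/s.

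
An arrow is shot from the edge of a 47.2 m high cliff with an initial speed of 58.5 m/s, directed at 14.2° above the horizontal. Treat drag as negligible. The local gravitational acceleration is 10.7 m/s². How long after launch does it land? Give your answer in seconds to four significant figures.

Resolve: vₓ = 58.50 cos 14.2° = 56.71 m/s and v_y0 = 58.50 sin 14.2° = 14.35 m/s.
With up positive and y = 0 at the ground: y(t) = 47.2 + (14.35) t − 5.350 t². Setting y = 0 and taking the positive root: t = [14.35 + √(14.35² + 2·10.7·47.2)] / 10.7 = (14.35 + 34.87) / 10.7 = 4.600 s.

4.600 s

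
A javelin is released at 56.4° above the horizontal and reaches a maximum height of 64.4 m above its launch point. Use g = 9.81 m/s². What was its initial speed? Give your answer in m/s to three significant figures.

At the peak v_y = 0, so v_y0 = √(2gH) = √(2 × 9.81 × 64.4) = 35.55 m/s.
v_y0 = v₀ sin θ ⇒ v₀ = 35.55 / sin 56.4° = 42.68 m/s.

42.7 m/s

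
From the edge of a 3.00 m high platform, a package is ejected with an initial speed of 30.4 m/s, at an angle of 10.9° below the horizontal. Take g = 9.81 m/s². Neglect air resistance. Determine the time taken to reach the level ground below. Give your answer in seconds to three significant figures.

0.391 s

Horizontal component vₓ = 30.40 cos 10.9° = 29.85 m/s; vertical v_y0 = −5.749 m/s (downward).
The projectile lands when y = 3.00 + (−5.749) t − ½·9.81·t² = 0. Positive root: t = (−5.749 + √(5.749² + 2·9.81·3.00)) / 9.81 = (−5.749 + 9.587) / 9.81 = 0.3913 s.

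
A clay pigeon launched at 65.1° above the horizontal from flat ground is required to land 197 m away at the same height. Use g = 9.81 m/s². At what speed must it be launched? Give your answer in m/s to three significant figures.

50.3 m/s

Level-ground range: R = v₀² sin(2θ)/g, so v₀ = √(gR / sin 2θ).
v₀ = √(9.81 × 197 / sin 130.2°) = √(1933 / 0.7638) = √2530.2 = 50.30 m/s.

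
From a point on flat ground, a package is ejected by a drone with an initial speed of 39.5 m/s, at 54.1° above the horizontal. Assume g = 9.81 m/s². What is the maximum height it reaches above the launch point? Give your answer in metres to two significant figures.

Horizontal component vₓ = 39.50 cos 54.1° = 23.16 m/s; vertical v_y0 = 39.50 sin 54.1° = 32.00 m/s.
Maximum height: H = v_y0² / (2g) = 32.00² / (2 × 9.81) = 52.18 m.

52 m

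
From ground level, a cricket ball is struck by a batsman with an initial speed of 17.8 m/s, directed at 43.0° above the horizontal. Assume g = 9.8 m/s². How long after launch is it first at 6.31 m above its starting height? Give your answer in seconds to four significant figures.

vₓ = 17.80 cos 43.0° = 13.02 m/s; v_y0 = 17.80 sin 43.0° = 12.14 m/s.
Set y = v_y0 t − ½ g t² = 6.31: 4.900 t² − 12.14 t + 6.31 = 0.
Quadratic formula: t = (12.14 ± √23.693) / 9.80 = (12.14 ± 4.868) / 9.80 → t = 0.7420 s or 1.735 s.
The first (ascending) time is 0.7420 s.

0.7420 s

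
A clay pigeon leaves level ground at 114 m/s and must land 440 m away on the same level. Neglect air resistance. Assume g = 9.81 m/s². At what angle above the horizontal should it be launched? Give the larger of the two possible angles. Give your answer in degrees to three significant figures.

80.3°

R = v₀² sin 2θ / g gives sin 2θ = gR/v₀² = 9.81·440/114² = 0.3321.
2θ = 19.40° or 180° − 19.40° = 160.6°, so θ = 9.699° or 80.30°.
The larger angle is 80.30°.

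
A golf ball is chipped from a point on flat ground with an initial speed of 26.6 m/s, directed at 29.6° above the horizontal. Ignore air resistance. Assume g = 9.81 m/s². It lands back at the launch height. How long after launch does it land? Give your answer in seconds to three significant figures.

Components: vₓ = 26.60 cos 29.6° = 23.13 m/s, v_y0 = 26.60 sin 29.6° = 13.14 m/s.
Landing at launch height ⇒ T = 2 v_y0 / g = 2 × 13.14 / 9.81 = 2.679 s.

2.68 s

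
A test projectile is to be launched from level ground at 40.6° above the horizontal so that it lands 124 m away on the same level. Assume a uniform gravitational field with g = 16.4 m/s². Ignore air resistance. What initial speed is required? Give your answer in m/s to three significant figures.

Level-ground range: R = v₀² sin(2θ)/g, so v₀ = √(gR / sin 2θ).
v₀ = √(16.4 × 124 / sin 81.20°) = √(2034 / 0.9882) = √2057.8 = 45.36 m/s.

45.4 m/s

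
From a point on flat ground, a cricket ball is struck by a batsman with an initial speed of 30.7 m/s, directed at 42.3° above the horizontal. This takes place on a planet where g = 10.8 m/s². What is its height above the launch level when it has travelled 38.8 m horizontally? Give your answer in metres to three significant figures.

vₓ = 30.70 cos 42.3° = 22.71 m/s; v_y0 = 30.70 sin 42.3° = 20.66 m/s.
x = vₓ t ⇒ t = 38.8/22.71 = 1.709 s.
Height: y = v_y0 t − ½ g t² = 20.66 × 1.709 − 5.400 × 1.709² = 35.31 − 15.77 = 19.54 m.

19.5 m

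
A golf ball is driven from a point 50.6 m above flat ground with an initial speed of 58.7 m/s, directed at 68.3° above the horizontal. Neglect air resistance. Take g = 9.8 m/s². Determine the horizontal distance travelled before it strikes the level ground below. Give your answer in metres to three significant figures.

260 m

Resolve: vₓ = 58.70 cos 68.3° = 21.70 m/s and v_y0 = 58.70 sin 68.3° = 54.54 m/s.
The projectile lands when y = 50.6 + (54.54) t − ½·9.80·t² = 0. Positive root: t = (54.54 + √(54.54² + 2·9.80·50.6)) / 9.80 = (54.54 + 62.98) / 9.80 = 11.99 s.
Horizontal distance: R = vₓ t = 21.70 × 11.99 = 260.3 m.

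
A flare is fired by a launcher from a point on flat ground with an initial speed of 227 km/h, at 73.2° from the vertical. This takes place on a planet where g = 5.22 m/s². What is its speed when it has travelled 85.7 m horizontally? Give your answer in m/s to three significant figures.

Convert: 227 km/h = 227/3.6 = 63.06 m/s.
Components: vₓ = 63.06 sin 73.2° = 60.36 m/s, v_y0 = 63.06 cos 73.2° = 18.23 m/s.
x = vₓ t ⇒ t = 85.7/60.36 = 1.420 s.
Vertical velocity there: v_y = v_y0 − g t = 18.23 − 5.22 × 1.420 = 10.81 m/s.
Speed: √(vₓ² + v_y²) = √(60.36² + 10.81²) = 61.33 m/s.

61.3 m/s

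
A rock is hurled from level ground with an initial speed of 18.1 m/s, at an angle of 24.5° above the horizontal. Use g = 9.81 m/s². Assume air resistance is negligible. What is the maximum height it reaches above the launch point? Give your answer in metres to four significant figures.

2.872 m

Resolve: vₓ = 18.10 cos 24.5° = 16.47 m/s and v_y0 = 18.10 sin 24.5° = 7.506 m/s.
At the apex v_y = 0, so H = v_y0²/(2g) = 7.506²/19.62 = 2.872 m.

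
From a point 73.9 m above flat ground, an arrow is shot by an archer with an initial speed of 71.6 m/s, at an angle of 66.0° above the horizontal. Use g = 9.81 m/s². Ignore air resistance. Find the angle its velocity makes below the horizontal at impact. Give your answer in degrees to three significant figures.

Components: vₓ = 71.60 cos 66.0° = 29.12 m/s, v_y0 = 71.60 sin 66.0° = 65.41 m/s.
Vertical motion (up positive, ground at y = 0): 4.905 t² − (65.41) t − 73.9 = 0, so t = (65.41 + √(65.41² + 2·9.81·73.9)) / 9.81 = (65.41 + 75.69) / 9.81 = 14.38 s.
At impact: v_y = v_y0 − g t = −75.69 m/s; vₓ = 29.12 m/s.
Angle below horizontal: arctan(|v_y|/vₓ) = arctan(75.69/29.12) = 68.95°.

69.0°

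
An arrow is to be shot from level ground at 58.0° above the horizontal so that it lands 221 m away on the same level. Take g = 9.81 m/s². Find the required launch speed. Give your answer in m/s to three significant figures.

On level ground R = v₀² sin 2θ / g ⇒ v₀ = √(gR / sin 2θ).
v₀ = √(9.81 × 221 / sin 116.0°) = √(2168 / 0.8988) = √2412.1 = 49.11 m/s.

49.1 m/s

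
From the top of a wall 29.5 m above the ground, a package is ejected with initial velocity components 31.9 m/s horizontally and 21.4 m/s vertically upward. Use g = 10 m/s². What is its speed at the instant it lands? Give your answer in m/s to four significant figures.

45.45 m/s

Vertical motion (up positive, ground at y = 0): 5.000 t² − (21.40) t − 29.5 = 0, so t = (21.40 + √(21.40² + 2·10.0·29.5)) / 10.0 = (21.40 + 32.37) / 10.0 = 5.377 s.
Vertical velocity at impact: v_y = v_y0 − g t = 21.40 − 10.0 × 5.377 = −32.37 m/s.
Speed: |v| = √(vₓ² + v_y²) = √(31.90² + 32.37²) = 45.45 m/s.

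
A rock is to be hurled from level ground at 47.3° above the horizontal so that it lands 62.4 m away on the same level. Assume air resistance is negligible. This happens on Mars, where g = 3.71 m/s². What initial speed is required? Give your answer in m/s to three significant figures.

15.2 m/s

Level-ground range: R = v₀² sin(2θ)/g, so v₀ = √(gR / sin 2θ).
v₀ = √(3.71 × 62.4 / sin 94.60°) = √(231.5 / 0.9968) = √232.25 = 15.24 m/s.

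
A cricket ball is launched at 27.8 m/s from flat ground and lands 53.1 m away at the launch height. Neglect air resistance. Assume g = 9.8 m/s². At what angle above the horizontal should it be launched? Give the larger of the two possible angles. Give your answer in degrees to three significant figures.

From R = (v₀²/g) sin 2θ: sin 2θ = 9.80 × 53.1 / 772.84 = 0.6733.
2θ = 42.32° or 180° − 42.32° = 137.7°, so θ = 21.16° or 68.84°.
The larger angle is 68.84°.

68.8°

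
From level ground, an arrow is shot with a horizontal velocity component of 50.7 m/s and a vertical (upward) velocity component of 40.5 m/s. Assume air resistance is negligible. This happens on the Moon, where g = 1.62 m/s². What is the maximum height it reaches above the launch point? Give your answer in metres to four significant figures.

506.2 m

At the apex v_y = 0, so H = v_y0²/(2g) = 40.50²/3.240 = 506.2 m.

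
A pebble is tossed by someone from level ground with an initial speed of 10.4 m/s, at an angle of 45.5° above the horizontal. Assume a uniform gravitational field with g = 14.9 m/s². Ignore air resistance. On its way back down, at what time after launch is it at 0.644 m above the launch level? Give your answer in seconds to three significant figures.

Components: vₓ = 10.40 cos 45.5° = 7.289 m/s, v_y0 = 10.40 sin 45.5° = 7.418 m/s.
Set y = v_y0 t − ½ g t² = 0.644: 7.450 t² − 7.418 t + 0.644 = 0.
Quadratic formula: t = (7.418 ± √35.833) / 14.9 = (7.418 ± 5.986) / 14.9 → t = 0.09609 s or 0.8996 s.
The descending-branch root is 0.8996 s.

0.900 s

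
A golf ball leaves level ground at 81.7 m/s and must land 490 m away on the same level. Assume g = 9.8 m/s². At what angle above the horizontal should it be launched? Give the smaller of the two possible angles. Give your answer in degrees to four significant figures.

23.00°

R = v₀² sin 2θ / g gives sin 2θ = gR/v₀² = 9.80·490/81.7² = 0.7194.
2θ = 46.01° or 180° − 46.01° = 134.0°, so θ = 23.00° or 67.00°.
The smaller angle is 23.00°.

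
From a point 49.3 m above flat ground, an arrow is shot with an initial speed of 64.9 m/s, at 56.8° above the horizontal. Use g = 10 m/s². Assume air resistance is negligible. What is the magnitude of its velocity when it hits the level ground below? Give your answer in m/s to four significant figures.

Components: vₓ = 64.90 cos 56.8° = 35.54 m/s, v_y0 = 64.90 sin 56.8° = 54.31 m/s.
The projectile lands when y = 49.3 + (54.31) t − ½·10.0·t² = 0. Positive root: t = (54.31 + √(54.31² + 2·10.0·49.3)) / 10.0 = (54.31 + 62.73) / 10.0 = 11.70 s.
Vertical velocity at impact: v_y = v_y0 − g t = 54.31 − 10.0 × 11.70 = −62.73 m/s.
Speed: |v| = √(vₓ² + v_y²) = √(35.54² + 62.73²) = 72.10 m/s.

72.10 m/s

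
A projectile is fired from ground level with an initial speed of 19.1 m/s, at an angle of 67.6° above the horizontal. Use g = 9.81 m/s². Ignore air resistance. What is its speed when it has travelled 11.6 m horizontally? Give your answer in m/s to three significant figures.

Resolve: vₓ = 19.10 cos 67.6° = 7.278 m/s and v_y0 = 19.10 sin 67.6° = 17.66 m/s.
Time to reach x = 11.6 m: t = x/vₓ = 11.6/7.278 = 1.594 s.
Vertical velocity there: v_y = v_y0 − g t = 17.66 − 9.81 × 1.594 = 2.024 m/s.
Speed: √(vₓ² + v_y²) = √(7.278² + 2.024²) = 7.555 m/s.

7.55 m/s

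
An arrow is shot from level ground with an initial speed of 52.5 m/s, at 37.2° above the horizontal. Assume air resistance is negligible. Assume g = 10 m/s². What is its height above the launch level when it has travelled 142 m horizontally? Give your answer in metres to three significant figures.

Resolve: vₓ = 52.50 cos 37.2° = 41.82 m/s and v_y0 = 52.50 sin 37.2° = 31.74 m/s.
x = vₓ t ⇒ t = 142/41.82 = 3.396 s.
Height: y = v_y0 t − ½ g t² = 31.74 × 3.396 − 5.000 × 3.396² = 107.8 − 57.65 = 50.13 m.

50.1 m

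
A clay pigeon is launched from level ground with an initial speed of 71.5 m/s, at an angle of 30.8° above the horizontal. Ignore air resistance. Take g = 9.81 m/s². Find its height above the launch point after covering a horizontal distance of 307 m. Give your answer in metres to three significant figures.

vₓ = 71.50 cos 30.8° = 61.42 m/s; v_y0 = 71.50 sin 30.8° = 36.61 m/s.
Time to reach x = 307 m: t = x/vₓ = 307/61.42 = 4.999 s.
Height: y = v_y0 t − ½ g t² = 36.61 × 4.999 − 4.905 × 4.999² = 183.0 − 122.6 = 60.45 m.

60.4 m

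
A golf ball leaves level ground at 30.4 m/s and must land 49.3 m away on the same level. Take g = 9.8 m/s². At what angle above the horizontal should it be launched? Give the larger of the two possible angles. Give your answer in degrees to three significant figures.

74.2°

Level-ground range R = v₀² sin(2θ)/g ⇒ sin(2θ) = gR/v₀² = 9.80 × 49.3 / 30.4² = 0.5228.
2θ = 31.52° or 180° − 31.52° = 148.5°, so θ = 15.76° or 74.24°.
The larger angle is 74.24°.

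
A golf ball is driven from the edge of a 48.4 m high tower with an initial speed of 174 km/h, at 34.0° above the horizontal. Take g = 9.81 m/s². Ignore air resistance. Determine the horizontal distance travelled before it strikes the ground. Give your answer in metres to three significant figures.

Convert: 174 km/h = 174/3.6 = 48.33 m/s.
Components: vₓ = 48.33 cos 34.0° = 40.07 m/s, v_y0 = 48.33 sin 34.0° = 27.03 m/s.
The projectile lands when y = 48.4 + (27.03) t − ½·9.81·t² = 0. Positive root: t = (27.03 + √(27.03² + 2·9.81·48.4)) / 9.81 = (27.03 + 40.99) / 9.81 = 6.933 s.
Horizontal distance: R = vₓ t = 40.07 × 6.933 = 277.8 m.

278 m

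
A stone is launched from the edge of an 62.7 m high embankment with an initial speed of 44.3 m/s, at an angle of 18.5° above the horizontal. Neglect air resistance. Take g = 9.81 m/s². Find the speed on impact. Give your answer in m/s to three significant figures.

Components: vₓ = 44.30 cos 18.5° = 42.01 m/s, v_y0 = 44.30 sin 18.5° = 14.06 m/s.
Vertical motion (up positive, ground at y = 0): 4.905 t² − (14.06) t − 62.7 = 0, so t = (14.06 + √(14.06² + 2·9.81·62.7)) / 9.81 = (14.06 + 37.79) / 9.81 = 5.285 s.
Vertical velocity at impact: v_y = v_y0 − g t = 14.06 − 9.81 × 5.285 = −37.79 m/s.
Speed: |v| = √(vₓ² + v_y²) = √(42.01² + 37.79²) = 56.50 m/s.

56.5 m/s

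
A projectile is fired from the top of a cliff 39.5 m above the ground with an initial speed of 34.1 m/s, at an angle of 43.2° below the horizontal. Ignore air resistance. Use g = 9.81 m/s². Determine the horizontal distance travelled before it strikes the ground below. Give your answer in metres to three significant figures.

Components: vₓ = 34.10 cos 43.2° = 24.86 m/s, v_y0 = −23.34 m/s (downward).
With up positive and y = 0 at the ground: y(t) = 39.5 + (−23.34) t − 4.905 t². Setting y = 0 and taking the positive root: t = [−23.34 + √(23.34² + 2·9.81·39.5)] / 9.81 = (−23.34 + 36.33) / 9.81 = 1.324 s.
Horizontal distance: R = vₓ t = 24.86 × 1.324 = 32.91 m.

32.9 m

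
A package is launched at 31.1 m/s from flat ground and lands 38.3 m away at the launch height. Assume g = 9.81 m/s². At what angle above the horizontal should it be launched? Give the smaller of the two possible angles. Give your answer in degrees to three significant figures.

From R = (v₀²/g) sin 2θ: sin 2θ = 9.81 × 38.3 / 967.21 = 0.3885.
2θ = 22.86° or 180° − 22.86° = 157.1°, so θ = 11.43° or 78.57°.
The smaller angle is 11.43°.

11.4°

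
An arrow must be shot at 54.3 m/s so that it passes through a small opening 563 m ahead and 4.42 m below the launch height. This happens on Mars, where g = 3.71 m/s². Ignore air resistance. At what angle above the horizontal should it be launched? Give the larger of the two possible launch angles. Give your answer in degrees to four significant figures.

67.54°

Trajectory: y = x tanθ − g x² (1 + tan²θ)/(2v₀²). With x = 563, y = −4.42, v₀ = 54.3, g = 3.71:
199.4 tan²θ − 563 tanθ + (195.0) = 0.
tanθ = [563 ± √(563² − 4 × 199.4 × (195.0))] / (2 × 199.4) = (563 ± 401.8) / 398.8, giving tanθ = 0.4042 or 2.419.
θ = 22.01° or 67.54°; the larger is 67.54°.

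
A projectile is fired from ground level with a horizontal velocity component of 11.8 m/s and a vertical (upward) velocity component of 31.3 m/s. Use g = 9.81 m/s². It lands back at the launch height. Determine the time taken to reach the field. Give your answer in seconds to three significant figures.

6.38 s

Landing at launch height ⇒ T = 2 v_y0 / g = 2 × 31.30 / 9.81 = 6.381 s.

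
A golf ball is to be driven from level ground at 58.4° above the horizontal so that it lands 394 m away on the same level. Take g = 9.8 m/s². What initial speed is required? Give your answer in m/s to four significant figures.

65.77 m/s

From R = (v₀² / g) sin 2θ: v₀ = √(gR / sin 2θ).
v₀ = √(9.80 × 394 / sin 116.8°) = √(3861 / 0.8926) = √4325.9 = 65.77 m/s.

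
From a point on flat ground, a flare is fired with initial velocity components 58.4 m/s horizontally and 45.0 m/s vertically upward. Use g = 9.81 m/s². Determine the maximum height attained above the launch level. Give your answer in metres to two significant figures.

At the apex v_y = 0, so H = v_y0²/(2g) = 45.00²/19.62 = 103.2 m.

100 m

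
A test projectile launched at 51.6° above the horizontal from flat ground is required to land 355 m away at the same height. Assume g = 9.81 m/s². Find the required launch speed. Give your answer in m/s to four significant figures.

From R = (v₀² / g) sin 2θ: v₀ = √(gR / sin 2θ).
v₀ = √(9.81 × 355 / sin 103.2°) = √(3483 / 0.9736) = √3577.1 = 59.81 m/s.

59.81 m/s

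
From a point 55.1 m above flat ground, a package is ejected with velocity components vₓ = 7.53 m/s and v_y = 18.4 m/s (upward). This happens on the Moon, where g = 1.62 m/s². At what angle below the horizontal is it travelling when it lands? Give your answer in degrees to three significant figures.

71.7°

The projectile lands when y = 55.1 + (18.40) t − ½·1.62·t² = 0. Positive root: t = (18.40 + √(18.40² + 2·1.62·55.1)) / 1.62 = (18.40 + 22.74) / 1.62 = 25.39 s.
At impact: v_y = v_y0 − g t = −22.74 m/s; vₓ = 7.530 m/s.
Angle below horizontal: arctan(|v_y|/vₓ) = arctan(22.74/7.530) = 71.68°.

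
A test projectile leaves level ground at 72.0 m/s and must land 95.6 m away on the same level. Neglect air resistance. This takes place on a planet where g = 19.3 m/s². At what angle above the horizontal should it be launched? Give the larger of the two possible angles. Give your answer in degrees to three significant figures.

79.6°

From R = (v₀²/g) sin 2θ: sin 2θ = 19.3 × 95.6 / 5184.0 = 0.3559.
2θ = 20.85° or 180° − 20.85° = 159.2°, so θ = 10.42° or 79.58°.
The larger angle is 79.58°.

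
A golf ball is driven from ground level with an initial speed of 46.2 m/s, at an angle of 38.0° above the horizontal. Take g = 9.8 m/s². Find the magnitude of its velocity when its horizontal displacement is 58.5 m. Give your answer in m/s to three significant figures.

Components: vₓ = 46.20 cos 38.0° = 36.41 m/s, v_y0 = 46.20 sin 38.0° = 28.44 m/s.
At x = 58.5 m, t = x/vₓ = 58.5/36.41 = 1.607 s.
Vertical velocity there: v_y = v_y0 − g t = 28.44 − 9.80 × 1.607 = 12.70 m/s.
Speed: √(vₓ² + v_y²) = √(36.41² + 12.70²) = 38.56 m/s.

38.6 m/s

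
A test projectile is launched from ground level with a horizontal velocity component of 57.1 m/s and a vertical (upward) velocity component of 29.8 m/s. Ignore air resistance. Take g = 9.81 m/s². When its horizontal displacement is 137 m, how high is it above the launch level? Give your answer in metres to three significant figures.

43.3 m

Time to reach x = 137 m: t = x/vₓ = 137/57.10 = 2.399 s.
Height: y = v_y0 t − ½ g t² = 29.80 × 2.399 − 4.905 × 2.399² = 71.50 − 28.24 = 43.26 m.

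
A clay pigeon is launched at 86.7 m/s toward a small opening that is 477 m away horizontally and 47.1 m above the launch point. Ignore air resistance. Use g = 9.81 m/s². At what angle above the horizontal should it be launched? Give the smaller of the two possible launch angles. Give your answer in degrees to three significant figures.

Trajectory: y = x tanθ − g x² (1 + tan²θ)/(2v₀²). With x = 477, y = 47.1, v₀ = 86.7, g = 9.81:
148.5 tan²θ − 477 tanθ + (195.6) = 0.
tanθ = [477 ± √(477² − 4 × 148.5 × (195.6))] / (2 × 148.5) = (477 ± 333.7) / 296.9, giving tanθ = 0.4824 or 2.730.
θ = 25.75° or 69.88°; the smaller is 25.75°.

25.8°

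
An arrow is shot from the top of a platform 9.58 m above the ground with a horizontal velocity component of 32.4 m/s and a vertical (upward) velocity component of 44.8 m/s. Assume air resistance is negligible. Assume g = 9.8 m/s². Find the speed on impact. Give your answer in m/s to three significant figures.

57.0 m/s

The projectile lands when y = 9.58 + (44.80) t − ½·9.80·t² = 0. Positive root: t = (44.80 + √(44.80² + 2·9.80·9.58)) / 9.80 = (44.80 + 46.85) / 9.80 = 9.352 s.
Vertical velocity at impact: v_y = v_y0 − g t = 44.80 − 9.80 × 9.352 = −46.85 m/s.
Speed: |v| = √(vₓ² + v_y²) = √(32.40² + 46.85²) = 56.96 m/s.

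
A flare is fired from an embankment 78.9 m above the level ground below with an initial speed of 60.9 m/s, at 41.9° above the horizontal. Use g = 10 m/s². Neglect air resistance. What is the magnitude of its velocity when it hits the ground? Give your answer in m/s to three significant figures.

Horizontal component vₓ = 60.90 cos 41.9° = 45.33 m/s; vertical v_y0 = 60.90 sin 41.9° = 40.67 m/s.
With up positive and y = 0 at the ground: y(t) = 78.9 + (40.67) t − 5.000 t². Setting y = 0 and taking the positive root: t = [40.67 + √(40.67² + 2·10.0·78.9)] / 10.0 = (40.67 + 56.85) / 10.0 = 9.752 s.
Vertical velocity at impact: v_y = v_y0 − g t = 40.67 − 10.0 × 9.752 = −56.85 m/s.
Speed: |v| = √(vₓ² + v_y²) = √(45.33² + 56.85²) = 72.71 m/s.

72.7 m/s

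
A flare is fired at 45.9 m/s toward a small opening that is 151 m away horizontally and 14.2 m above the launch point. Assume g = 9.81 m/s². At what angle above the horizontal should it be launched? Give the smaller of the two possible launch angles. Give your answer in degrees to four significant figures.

28.95°

Trajectory: y = x tanθ − g x² (1 + tan²θ)/(2v₀²). With x = 151, y = 14.2, v₀ = 45.9, g = 9.81:
53.08 tan²θ − 151 tanθ + (67.28) = 0.
tanθ = [151 ± √(151² − 4 × 53.08 × (67.28))] / (2 × 53.08) = (151 ± 92.27) / 106.2, giving tanθ = 0.5532 or 2.291.
θ = 28.95° or 66.42°; the smaller is 28.95°.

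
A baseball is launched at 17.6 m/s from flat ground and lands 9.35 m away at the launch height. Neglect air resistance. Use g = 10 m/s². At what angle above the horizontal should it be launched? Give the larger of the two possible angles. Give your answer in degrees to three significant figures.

81.2°

R = v₀² sin 2θ / g gives sin 2θ = gR/v₀² = 10.0·9.35/17.6² = 0.3018.
2θ = 17.57° or 180° − 17.57° = 162.4°, so θ = 8.784° or 81.22°.
The larger angle is 81.22°.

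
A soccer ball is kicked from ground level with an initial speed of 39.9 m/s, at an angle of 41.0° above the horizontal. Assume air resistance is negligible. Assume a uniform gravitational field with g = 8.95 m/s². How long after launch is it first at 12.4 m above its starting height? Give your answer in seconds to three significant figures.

vₓ = 39.90 cos 41.0° = 30.11 m/s; v_y0 = 39.90 sin 41.0° = 26.18 m/s.
Require v_y0 t − ½ g t² = 12.4, i.e. 4.475 t² − 26.18 t + 12.4 = 0.
Quadratic formula: t = (26.18 ± √463.26) / 8.95 = (26.18 ± 21.52) / 8.95 → t = 0.5199 s or 5.330 s.
The first (ascending) time is 0.5199 s.

0.520 s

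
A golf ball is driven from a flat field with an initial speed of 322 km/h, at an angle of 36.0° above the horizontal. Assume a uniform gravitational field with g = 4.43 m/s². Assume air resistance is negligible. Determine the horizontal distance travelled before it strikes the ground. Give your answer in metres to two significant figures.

Convert: 322 km/h = 322/3.6 = 89.44 m/s.
Components: vₓ = 89.44 cos 36.0° = 72.36 m/s, v_y0 = 89.44 sin 36.0° = 52.57 m/s.
Flight time T = 2 v_y0 / g = 23.74 s.
Range: R = vₓ T = 72.36 × 23.74 = 1718 m.

1700 m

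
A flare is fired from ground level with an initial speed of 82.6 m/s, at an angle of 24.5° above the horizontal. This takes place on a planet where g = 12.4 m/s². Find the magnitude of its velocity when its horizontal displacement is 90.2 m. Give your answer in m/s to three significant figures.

Horizontal component vₓ = 82.60 cos 24.5° = 75.16 m/s; vertical v_y0 = 82.60 sin 24.5° = 34.25 m/s.
x = vₓ t ⇒ t = 90.2/75.16 = 1.200 s.
Vertical velocity there: v_y = v_y0 − g t = 34.25 − 12.4 × 1.200 = 19.37 m/s.
Speed: √(vₓ² + v_y²) = √(75.16² + 19.37²) = 77.62 m/s.

77.6 m/s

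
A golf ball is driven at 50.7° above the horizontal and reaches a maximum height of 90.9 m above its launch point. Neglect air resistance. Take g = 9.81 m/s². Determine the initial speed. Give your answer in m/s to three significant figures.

54.6 m/s

At the peak v_y = 0, so v_y0 = √(2gH) = √(2 × 9.81 × 90.9) = 42.23 m/s.
v_y0 = v₀ sin θ ⇒ v₀ = 42.23 / sin 50.7° = 54.57 m/s.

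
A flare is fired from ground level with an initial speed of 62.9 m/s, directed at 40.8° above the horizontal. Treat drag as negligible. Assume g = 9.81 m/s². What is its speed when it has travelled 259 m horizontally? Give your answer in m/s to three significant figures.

49.2 m/s

vₓ = 62.90 cos 40.8° = 47.61 m/s; v_y0 = 62.90 sin 40.8° = 41.10 m/s.
At x = 259 m, t = x/vₓ = 259/47.61 = 5.439 s.
Vertical velocity there: v_y = v_y0 − g t = 41.10 − 9.81 × 5.439 = −12.26 m/s.
Speed: √(vₓ² + v_y²) = √(47.61² + 12.26²) = 49.17 m/s.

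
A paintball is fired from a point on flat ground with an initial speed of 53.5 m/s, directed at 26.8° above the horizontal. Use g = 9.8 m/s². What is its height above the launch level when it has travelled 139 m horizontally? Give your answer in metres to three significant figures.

Horizontal component vₓ = 53.50 cos 26.8° = 47.75 m/s; vertical v_y0 = 53.50 sin 26.8° = 24.12 m/s.
Time to reach x = 139 m: t = x/vₓ = 139/47.75 = 2.911 s.
Height: y = v_y0 t − ½ g t² = 24.12 × 2.911 − 4.900 × 2.911² = 70.21 − 41.52 = 28.70 m.

28.7 m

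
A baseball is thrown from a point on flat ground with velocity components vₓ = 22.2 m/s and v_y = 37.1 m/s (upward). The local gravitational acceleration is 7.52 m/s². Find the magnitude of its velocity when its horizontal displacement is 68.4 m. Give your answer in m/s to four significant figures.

x = vₓ t ⇒ t = 68.4/22.20 = 3.081 s.
Vertical velocity there: v_y = v_y0 − g t = 37.10 − 7.52 × 3.081 = 13.93 m/s.
Speed: √(vₓ² + v_y²) = √(22.20² + 13.93²) = 26.21 m/s.

26.21 m/s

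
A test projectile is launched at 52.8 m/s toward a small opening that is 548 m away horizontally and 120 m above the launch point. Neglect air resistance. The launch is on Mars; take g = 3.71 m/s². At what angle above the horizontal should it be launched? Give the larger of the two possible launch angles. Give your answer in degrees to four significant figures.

Trajectory: y = x tanθ − g x² (1 + tan²θ)/(2v₀²). With x = 548, y = 120, v₀ = 52.8, g = 3.71:
199.8 tan²θ − 548 tanθ + (319.8) = 0.
tanθ = [548 ± √(548² − 4 × 199.8 × (319.8))] / (2 × 199.8) = (548 ± 211.4) / 399.6, giving tanθ = 0.8423 or 1.900.
θ = 40.11° or 62.24°; the larger is 62.24°.

62.24°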